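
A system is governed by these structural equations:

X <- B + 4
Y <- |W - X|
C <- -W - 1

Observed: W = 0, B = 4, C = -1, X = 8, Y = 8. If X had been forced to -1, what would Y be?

1

Intervening sets X = -1 and removes its equation (X <- B + 4).
Y = |W - X|  [with W=0, X=-1]  = 1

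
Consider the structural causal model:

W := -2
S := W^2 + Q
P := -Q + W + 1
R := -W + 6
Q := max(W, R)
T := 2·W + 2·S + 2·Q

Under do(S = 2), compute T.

16

Under do(S=2), the mechanism S := W^2 + Q is discarded; S is fixed at 2.
R = -W + 6  [with W=-2]  = 8
Q = max(W, R)  [with W=-2, R=8]  = 8
T = 2·W + 2·S + 2·Q  [with W=-2, S=2, Q=8]  = 16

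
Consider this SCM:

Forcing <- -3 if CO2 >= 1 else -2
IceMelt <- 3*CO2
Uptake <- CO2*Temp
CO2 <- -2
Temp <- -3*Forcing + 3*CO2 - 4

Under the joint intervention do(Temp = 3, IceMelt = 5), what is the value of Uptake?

-6

Setting Temp = 3, IceMelt = 5 by intervention discards those variables' equations.
Uptake = CO2*Temp  [with CO2=-2, Temp=3]  = -6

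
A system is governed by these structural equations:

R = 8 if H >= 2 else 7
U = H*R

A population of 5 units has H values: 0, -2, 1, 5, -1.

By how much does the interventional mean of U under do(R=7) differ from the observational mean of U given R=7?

7.7

The intervention sets R=7 in all 5 units regardless of H. Recomputing U per unit gives 0, -14, 7, 35, -7; average 4.2.
E[U|R=7] averages over only the 4 units with R=7 (H = 0, -2, 1, -1): U = 0, -14, 7, -7, mean -3.5.
Difference = 4.2 − (-3.5) = 7.7.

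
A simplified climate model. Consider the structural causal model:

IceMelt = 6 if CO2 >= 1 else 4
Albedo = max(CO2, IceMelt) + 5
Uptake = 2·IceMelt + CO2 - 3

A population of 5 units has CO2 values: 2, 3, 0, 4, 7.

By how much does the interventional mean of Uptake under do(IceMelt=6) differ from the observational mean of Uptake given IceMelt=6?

The intervention sets IceMelt=6 in all 5 units regardless of CO2. Recomputing Uptake per unit gives 11, 12, 9, 13, 16; average 12.2.
Observing IceMelt=6 restricts to units where IceMelt's equation naturally yields 6: CO2 ∈ {2, 3, 4, 7}. In that subpopulation Uptake = 11, 12, 13, 16, mean 13.
Difference = 12.2 − 13 = -0.8.

-0.8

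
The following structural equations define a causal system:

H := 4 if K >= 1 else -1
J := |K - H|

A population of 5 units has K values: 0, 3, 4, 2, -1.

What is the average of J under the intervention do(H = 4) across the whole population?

2.4

Under do(H=4), H's equation is replaced by H=4 for every unit. Per-unit J: 4, 1, 0, 2, 5. Mean = 2.4.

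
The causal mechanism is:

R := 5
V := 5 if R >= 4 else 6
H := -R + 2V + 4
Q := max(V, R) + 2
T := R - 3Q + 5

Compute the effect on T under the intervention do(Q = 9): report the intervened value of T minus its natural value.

Intervening sets Q = 9 and removes its equation (Q := max(V, R) + 2).
T = R - 3Q + 5  [with R=5, Q=9]  = -17
Without intervention: V = 5 if R >= 4 else 6  [with R=5]  = 5; Q = max(V, R) + 2  [with V=5, R=5]  = 7; T = R - 3Q + 5  [with R=5, Q=7]  = -11.
Change = -17 − (-11) = -6.

-6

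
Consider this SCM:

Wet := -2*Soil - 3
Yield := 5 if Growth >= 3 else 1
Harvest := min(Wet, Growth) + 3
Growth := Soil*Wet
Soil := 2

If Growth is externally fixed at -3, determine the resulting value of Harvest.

-4

do(Growth=-3) replaces the equation Growth := Soil*Wet with the constant Growth = -3.
Wet = -2*Soil - 3  [with Soil=2]  = -7
Harvest = min(Wet, Growth) + 3  [with Wet=-7, Growth=-3]  = -4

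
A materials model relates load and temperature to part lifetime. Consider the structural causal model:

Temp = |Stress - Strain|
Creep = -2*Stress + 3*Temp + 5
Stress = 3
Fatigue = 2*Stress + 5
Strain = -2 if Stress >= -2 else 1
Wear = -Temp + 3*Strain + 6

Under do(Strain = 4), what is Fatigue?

Under do(Strain=4), the mechanism Strain = -2 if Stress >= -2 else 1 is discarded; Strain is fixed at 4.
No directed path runs from Strain to Fatigue, so Fatigue keeps its natural value.
Fatigue = 2*Stress + 5  [with Stress=3]  = 11

11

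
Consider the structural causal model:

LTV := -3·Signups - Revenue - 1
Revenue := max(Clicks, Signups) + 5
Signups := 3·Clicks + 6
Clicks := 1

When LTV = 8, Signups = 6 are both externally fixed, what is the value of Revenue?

11

Setting LTV = 8, Signups = 6 by intervention discards those variables' equations.
Revenue = max(Clicks, Signups) + 5  [with Clicks=1, Signups=6]  = 11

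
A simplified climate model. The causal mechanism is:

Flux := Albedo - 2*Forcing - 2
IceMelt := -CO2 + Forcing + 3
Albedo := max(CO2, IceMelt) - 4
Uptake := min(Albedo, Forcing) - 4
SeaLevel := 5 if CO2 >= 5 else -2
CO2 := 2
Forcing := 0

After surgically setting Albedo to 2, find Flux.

Under do(Albedo=2), the mechanism Albedo := max(CO2, IceMelt) - 4 is discarded; Albedo is fixed at 2.
Flux = Albedo - 2*Forcing - 2  [with Albedo=2, Forcing=0]  = 0

0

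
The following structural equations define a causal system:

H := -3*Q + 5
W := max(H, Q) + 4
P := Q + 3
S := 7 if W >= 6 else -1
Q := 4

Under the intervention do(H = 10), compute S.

do(H=10) replaces the equation H := -3*Q + 5 with the constant H = 10.
W = max(H, Q) + 4  [with H=10, Q=4]  = 14
S = 7 if W >= 6 else -1  [with W=14]  = 7

7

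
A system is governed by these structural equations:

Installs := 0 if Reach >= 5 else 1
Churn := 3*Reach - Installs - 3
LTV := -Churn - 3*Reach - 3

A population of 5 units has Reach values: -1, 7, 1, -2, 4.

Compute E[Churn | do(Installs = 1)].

do(Installs=1) breaks Installs's dependence on Reach. With Installs=1 fixed, Churn across the units is -7, 17, -1, -10, 8, mean 1.4.

1.4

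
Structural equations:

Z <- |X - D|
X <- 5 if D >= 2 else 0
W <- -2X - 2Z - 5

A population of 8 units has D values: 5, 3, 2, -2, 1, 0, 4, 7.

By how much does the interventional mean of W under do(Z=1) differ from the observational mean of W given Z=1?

-1.25

The intervention sets Z=1 in all 8 units regardless of D. Recomputing W per unit gives -17, -17, -17, -7, -7, -7, -17, -17; average -13.25.
Conditioning on Z=1 selects the 2 unit(s) with D ∈ {1, 4}. Their W values: -7, -17. Mean = -12.
Difference = -13.25 − (-12) = -1.25.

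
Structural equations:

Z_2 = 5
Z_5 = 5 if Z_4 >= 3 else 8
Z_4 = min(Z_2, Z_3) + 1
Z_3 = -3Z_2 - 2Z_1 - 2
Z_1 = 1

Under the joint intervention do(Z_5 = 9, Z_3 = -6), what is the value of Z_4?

Under do(Z_5 = 9, Z_3 = -6), each intervened variable's structural equation is replaced by its fixed value.
Z_4 = min(Z_2, Z_3) + 1  [with Z_2=5, Z_3=-6]  = -5

-5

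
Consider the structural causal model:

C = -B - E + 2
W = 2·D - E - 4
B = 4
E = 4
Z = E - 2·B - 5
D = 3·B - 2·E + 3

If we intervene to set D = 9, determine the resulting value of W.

The intervention breaks the incoming arrows to D: D = 3·B - 2·E + 3 no longer applies, and D = 9.
W = 2·D - E - 4  [with D=9, E=4]  = 10

10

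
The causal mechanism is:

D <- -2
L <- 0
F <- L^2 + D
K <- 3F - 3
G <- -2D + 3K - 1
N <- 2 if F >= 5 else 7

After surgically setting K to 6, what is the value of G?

21

Intervening sets K = 6 and removes its equation (K <- 3F - 3).
G = -2D + 3K - 1  [with D=-2, K=6]  = 21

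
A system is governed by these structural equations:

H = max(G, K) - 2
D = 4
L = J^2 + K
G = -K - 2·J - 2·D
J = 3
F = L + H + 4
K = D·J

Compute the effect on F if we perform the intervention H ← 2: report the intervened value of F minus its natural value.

-8

Under do(H=2), the mechanism H = max(G, K) - 2 is discarded; H is fixed at 2.
K = D·J  [with D=4, J=3]  = 12
L = J^2 + K  [with J=3, K=12]  = 21
F = L + H + 4  [with L=21, H=2]  = 27
Without intervention: K = D·J  [with D=4, J=3]  = 12; G = -K - 2·J - 2·D  [with K=12, J=3, D=4]  = -26; H = max(G, K) - 2  [with G=-26, K=12]  = 10; L = J^2 + K  [with J=3, K=12]  = 21; F = L + H + 4  [with L=21, H=10]  = 35.
Change = 27 − 35 = -8.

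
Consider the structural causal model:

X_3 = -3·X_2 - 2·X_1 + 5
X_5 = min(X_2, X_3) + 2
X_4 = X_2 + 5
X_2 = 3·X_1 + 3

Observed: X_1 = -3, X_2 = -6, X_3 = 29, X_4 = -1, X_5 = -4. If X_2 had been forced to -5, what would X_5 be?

-3

do(X_2=-5) replaces the equation X_2 = 3·X_1 + 3 with the constant X_2 = -5.
X_3 = -3·X_2 - 2·X_1 + 5  [with X_2=-5, X_1=-3]  = 26
X_5 = min(X_2, X_3) + 2  [with X_2=-5, X_3=26]  = -3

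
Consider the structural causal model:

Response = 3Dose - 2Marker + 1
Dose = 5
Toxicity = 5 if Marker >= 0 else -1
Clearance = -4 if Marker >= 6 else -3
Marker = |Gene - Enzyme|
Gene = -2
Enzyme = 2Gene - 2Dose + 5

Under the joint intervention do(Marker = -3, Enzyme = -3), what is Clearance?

The joint intervention fixes Marker = -3, Enzyme = -3, removing each variable's own equation.
Clearance = -4 if Marker >= 6 else -3  [with Marker=-3]  = -3

-3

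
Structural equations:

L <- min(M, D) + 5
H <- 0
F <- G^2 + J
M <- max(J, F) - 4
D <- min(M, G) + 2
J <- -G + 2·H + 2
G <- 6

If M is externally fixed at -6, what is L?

Under do(M=-6), the mechanism M <- max(J, F) - 4 is discarded; M is fixed at -6.
D = min(M, G) + 2  [with M=-6, G=6]  = -4
L = min(M, D) + 5  [with M=-6, D=-4]  = -1

-1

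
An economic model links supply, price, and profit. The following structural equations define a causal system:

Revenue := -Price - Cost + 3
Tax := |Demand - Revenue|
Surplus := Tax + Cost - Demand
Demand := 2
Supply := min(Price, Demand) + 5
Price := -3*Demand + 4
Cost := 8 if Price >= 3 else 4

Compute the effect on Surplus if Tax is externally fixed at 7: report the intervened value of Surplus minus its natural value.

Intervening sets Tax = 7 and removes its equation (Tax := |Demand - Revenue|).
Price = -3*Demand + 4  [with Demand=2]  = -2
Cost = 8 if Price >= 3 else 4  [with Price=-2]  = 4
Surplus = Tax + Cost - Demand  [with Tax=7, Cost=4, Demand=2]  = 9
Without intervention: Price = -3*Demand + 4  [with Demand=2]  = -2; Cost = 8 if Price >= 3 else 4  [with Price=-2]  = 4; Revenue = -Price - Cost + 3  [with Price=-2, Cost=4]  = 1; Tax = |Demand - Revenue|  [with Demand=2, Revenue=1]  = 1; Surplus = Tax + Cost - Demand  [with Tax=1, Cost=4, Demand=2]  = 3.
Change = 9 − 3 = 6.

6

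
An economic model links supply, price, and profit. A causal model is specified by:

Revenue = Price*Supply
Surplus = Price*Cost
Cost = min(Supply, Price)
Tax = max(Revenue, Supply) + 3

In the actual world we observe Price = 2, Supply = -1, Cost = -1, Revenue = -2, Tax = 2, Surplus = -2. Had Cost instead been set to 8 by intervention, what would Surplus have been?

The intervention breaks the incoming arrows to Cost: Cost = min(Supply, Price) no longer applies, and Cost = 8.
Surplus = Price*Cost  [with Price=2, Cost=8]  = 16

16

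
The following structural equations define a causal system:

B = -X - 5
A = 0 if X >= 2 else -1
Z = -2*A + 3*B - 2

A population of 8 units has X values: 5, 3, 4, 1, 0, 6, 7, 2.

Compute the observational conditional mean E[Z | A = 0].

Conditioning on A=0 selects the 6 unit(s) with X ∈ {5, 3, 4, 6, 7, 2}. Their Z values: -32, -26, -29, -35, -38, -23. Mean = -30.5.

-30.5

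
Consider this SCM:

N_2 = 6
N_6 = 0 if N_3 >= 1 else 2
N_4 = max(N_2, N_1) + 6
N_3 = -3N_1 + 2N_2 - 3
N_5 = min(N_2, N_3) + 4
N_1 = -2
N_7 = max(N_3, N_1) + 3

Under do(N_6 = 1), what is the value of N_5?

do(N_6=1) replaces the equation N_6 = 0 if N_3 >= 1 else 2 with the constant N_6 = 1.
Since N_5 is not a descendant of the intervened variable, it is unaffected.
N_3 = -3N_1 + 2N_2 - 3  [with N_1=-2, N_2=6]  = 15
N_5 = min(N_2, N_3) + 4  [with N_2=6, N_3=15]  = 10

10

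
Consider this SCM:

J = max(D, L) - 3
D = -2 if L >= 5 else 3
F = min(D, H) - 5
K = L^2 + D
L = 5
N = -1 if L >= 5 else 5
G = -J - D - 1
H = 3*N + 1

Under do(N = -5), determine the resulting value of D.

Under do(N=-5), the mechanism N = -1 if L >= 5 else 5 is discarded; N is fixed at -5.
No directed path runs from N to D, so D keeps its natural value.
D = -2 if L >= 5 else 3  [with L=5]  = -2

-2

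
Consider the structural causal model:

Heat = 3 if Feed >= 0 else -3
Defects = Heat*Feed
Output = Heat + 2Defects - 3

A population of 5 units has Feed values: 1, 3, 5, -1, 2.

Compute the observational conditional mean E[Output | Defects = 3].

E[Output|Defects=3] averages over only the 2 units with Defects=3 (Feed = 1, -1): Output = 6, 0, mean 3.

3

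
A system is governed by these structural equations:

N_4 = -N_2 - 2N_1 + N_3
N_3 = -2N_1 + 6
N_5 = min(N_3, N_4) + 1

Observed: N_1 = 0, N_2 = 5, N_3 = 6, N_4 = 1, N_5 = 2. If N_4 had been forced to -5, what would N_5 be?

-4

Intervening sets N_4 = -5 and removes its equation (N_4 = -N_2 - 2N_1 + N_3).
N_3 = -2N_1 + 6  [with N_1=0]  = 6
N_5 = min(N_3, N_4) + 1  [with N_3=6, N_4=-5]  = -4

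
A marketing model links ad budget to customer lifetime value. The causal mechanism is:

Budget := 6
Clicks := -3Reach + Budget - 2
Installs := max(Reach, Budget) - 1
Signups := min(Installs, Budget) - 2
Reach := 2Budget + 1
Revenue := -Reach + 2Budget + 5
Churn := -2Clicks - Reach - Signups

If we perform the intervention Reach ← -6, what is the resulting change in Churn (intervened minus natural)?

Under do(Reach=-6), the mechanism Reach := 2Budget + 1 is discarded; Reach is fixed at -6.
Clicks = -3Reach + Budget - 2  [with Reach=-6, Budget=6]  = 22
Installs = max(Reach, Budget) - 1  [with Reach=-6, Budget=6]  = 5
Signups = min(Installs, Budget) - 2  [with Installs=5, Budget=6]  = 3
Churn = -2Clicks - Reach - Signups  [with Clicks=22, Reach=-6, Signups=3]  = -41
Without intervention: Reach = 2Budget + 1  [with Budget=6]  = 13; Clicks = -3Reach + Budget - 2  [with Reach=13, Budget=6]  = -35; Installs = max(Reach, Budget) - 1  [with Reach=13, Budget=6]  = 12; Signups = min(Installs, Budget) - 2  [with Installs=12, Budget=6]  = 4; Churn = -2Clicks - Reach - Signups  [with Clicks=-35, Reach=13, Signups=4]  = 53.
Change = -41 − 53 = -94.

-94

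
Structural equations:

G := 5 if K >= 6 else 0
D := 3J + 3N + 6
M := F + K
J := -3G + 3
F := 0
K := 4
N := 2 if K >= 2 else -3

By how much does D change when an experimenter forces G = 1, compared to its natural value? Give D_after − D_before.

-9

The intervention breaks the incoming arrows to G: G := 5 if K >= 6 else 0 no longer applies, and G = 1.
N = 2 if K >= 2 else -3  [with K=4]  = 2
J = -3G + 3  [with G=1]  = 0
D = 3J + 3N + 6  [with J=0, N=2]  = 12
Without intervention: G = 5 if K >= 6 else 0  [with K=4]  = 0; N = 2 if K >= 2 else -3  [with K=4]  = 2; J = -3G + 3  [with G=0]  = 3; D = 3J + 3N + 6  [with J=3, N=2]  = 21.
Change = 12 − 21 = -9.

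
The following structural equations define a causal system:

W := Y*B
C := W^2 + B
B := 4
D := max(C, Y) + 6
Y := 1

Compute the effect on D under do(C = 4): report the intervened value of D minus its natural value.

Intervening sets C = 4 and removes its equation (C := W^2 + B).
D = max(C, Y) + 6  [with C=4, Y=1]  = 10
Without intervention: W = Y*B  [with Y=1, B=4]  = 4; C = W^2 + B  [with W=4, B=4]  = 20; D = max(C, Y) + 6  [with C=20, Y=1]  = 26.
Change = 10 − 26 = -16.

-16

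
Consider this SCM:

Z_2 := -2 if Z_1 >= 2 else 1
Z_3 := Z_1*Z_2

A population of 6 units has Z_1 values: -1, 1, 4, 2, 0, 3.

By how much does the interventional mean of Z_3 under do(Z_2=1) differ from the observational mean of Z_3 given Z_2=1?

1.5

Every unit gets Z_2=1 under the intervention. Z_3 values become -1, 1, 4, 2, 0, 3; E[Z_3|do(Z_2=1)] = 1.5.
Conditioning on Z_2=1 selects the 3 unit(s) with Z_1 ∈ {-1, 1, 0}. Their Z_3 values: -1, 1, 0. Mean = 0.
Difference = 1.5 − 0 = 1.5.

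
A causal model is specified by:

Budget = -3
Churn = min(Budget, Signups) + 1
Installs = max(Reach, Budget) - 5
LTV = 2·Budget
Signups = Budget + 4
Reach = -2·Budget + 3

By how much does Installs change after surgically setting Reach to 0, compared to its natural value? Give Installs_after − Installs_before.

The intervention breaks the incoming arrows to Reach: Reach = -2·Budget + 3 no longer applies, and Reach = 0.
Installs = max(Reach, Budget) - 5  [with Reach=0, Budget=-3]  = -5
Without intervention: Reach = -2·Budget + 3  [with Budget=-3]  = 9; Installs = max(Reach, Budget) - 5  [with Reach=9, Budget=-3]  = 4.
Change = -5 − 4 = -9.

-9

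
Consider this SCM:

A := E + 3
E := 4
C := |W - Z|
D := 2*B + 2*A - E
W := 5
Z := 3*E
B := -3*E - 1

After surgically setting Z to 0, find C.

Intervening sets Z = 0 and removes its equation (Z := 3*E).
C = |W - Z|  [with W=5, Z=0]  = 5

5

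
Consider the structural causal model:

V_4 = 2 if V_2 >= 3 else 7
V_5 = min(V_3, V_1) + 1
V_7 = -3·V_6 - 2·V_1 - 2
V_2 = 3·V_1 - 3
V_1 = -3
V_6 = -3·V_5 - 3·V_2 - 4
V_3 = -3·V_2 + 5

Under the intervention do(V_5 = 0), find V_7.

-92

Under do(V_5=0), the mechanism V_5 = min(V_3, V_1) + 1 is discarded; V_5 is fixed at 0.
V_2 = 3·V_1 - 3  [with V_1=-3]  = -12
V_6 = -3·V_5 - 3·V_2 - 4  [with V_5=0, V_2=-12]  = 32
V_7 = -3·V_6 - 2·V_1 - 2  [with V_6=32, V_1=-3]  = -92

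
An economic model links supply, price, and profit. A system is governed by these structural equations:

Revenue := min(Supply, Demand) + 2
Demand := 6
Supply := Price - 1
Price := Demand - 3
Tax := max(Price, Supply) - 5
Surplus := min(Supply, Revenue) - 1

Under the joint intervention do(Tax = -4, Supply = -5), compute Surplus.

The joint intervention fixes Tax = -4, Supply = -5, removing each variable's own equation.
Revenue = min(Supply, Demand) + 2  [with Supply=-5, Demand=6]  = -3
Surplus = min(Supply, Revenue) - 1  [with Supply=-5, Revenue=-3]  = -6

-6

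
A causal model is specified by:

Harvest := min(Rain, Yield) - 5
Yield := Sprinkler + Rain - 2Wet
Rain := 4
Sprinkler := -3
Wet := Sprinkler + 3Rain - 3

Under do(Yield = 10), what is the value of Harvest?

Intervening sets Yield = 10 and removes its equation (Yield := Sprinkler + Rain - 2Wet).
Harvest = min(Rain, Yield) - 5  [with Rain=4, Yield=10]  = -1

-1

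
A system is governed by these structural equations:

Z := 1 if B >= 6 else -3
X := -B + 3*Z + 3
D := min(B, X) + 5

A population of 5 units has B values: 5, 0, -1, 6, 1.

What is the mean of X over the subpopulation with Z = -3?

E[X|Z=-3] averages over only the 4 units with Z=-3 (B = 5, 0, -1, 1): X = -11, -6, -5, -7, mean -7.25.

-7.25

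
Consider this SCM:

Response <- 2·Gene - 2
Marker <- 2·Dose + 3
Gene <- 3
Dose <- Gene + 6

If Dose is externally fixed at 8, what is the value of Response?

Under do(Dose=8), the mechanism Dose <- Gene + 6 is discarded; Dose is fixed at 8.
Since Response is not a descendant of the intervened variable, it is unaffected.
Response = 2·Gene - 2  [with Gene=3]  = 4

4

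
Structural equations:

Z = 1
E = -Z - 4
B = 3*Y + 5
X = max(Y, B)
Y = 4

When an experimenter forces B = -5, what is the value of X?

The intervention breaks the incoming arrows to B: B = 3*Y + 5 no longer applies, and B = -5.
X = max(Y, B)  [with Y=4, B=-5]  = 4

4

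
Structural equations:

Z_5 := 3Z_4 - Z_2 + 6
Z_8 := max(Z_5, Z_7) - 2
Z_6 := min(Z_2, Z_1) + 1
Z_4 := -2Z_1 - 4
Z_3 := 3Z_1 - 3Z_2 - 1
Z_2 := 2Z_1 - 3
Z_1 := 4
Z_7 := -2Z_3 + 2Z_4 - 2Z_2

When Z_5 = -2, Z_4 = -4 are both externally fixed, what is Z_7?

Setting Z_5 = -2, Z_4 = -4 by intervention discards those variables' equations.
Z_2 = 2Z_1 - 3  [with Z_1=4]  = 5
Z_3 = 3Z_1 - 3Z_2 - 1  [with Z_1=4, Z_2=5]  = -4
Z_7 = -2Z_3 + 2Z_4 - 2Z_2  [with Z_3=-4, Z_4=-4, Z_2=5]  = -10

-10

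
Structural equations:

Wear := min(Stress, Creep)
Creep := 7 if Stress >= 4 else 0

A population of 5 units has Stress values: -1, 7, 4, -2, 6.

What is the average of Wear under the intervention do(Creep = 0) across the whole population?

-0.6

do(Creep=0) breaks Creep's dependence on Stress. With Creep=0 fixed, Wear across the units is -1, 0, 0, -2, 0, mean -0.6.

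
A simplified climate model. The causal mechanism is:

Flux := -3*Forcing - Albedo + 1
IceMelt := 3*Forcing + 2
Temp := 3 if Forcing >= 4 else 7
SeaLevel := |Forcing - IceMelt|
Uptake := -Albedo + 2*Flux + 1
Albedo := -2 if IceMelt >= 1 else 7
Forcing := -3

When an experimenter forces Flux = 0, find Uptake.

-6

Intervening sets Flux = 0 and removes its equation (Flux := -3*Forcing - Albedo + 1).
IceMelt = 3*Forcing + 2  [with Forcing=-3]  = -7
Albedo = -2 if IceMelt >= 1 else 7  [with IceMelt=-7]  = 7
Uptake = -Albedo + 2*Flux + 1  [with Albedo=7, Flux=0]  = -6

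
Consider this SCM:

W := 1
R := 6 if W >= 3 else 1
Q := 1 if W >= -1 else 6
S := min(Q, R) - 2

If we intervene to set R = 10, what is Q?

1

The intervention breaks the incoming arrows to R: R := 6 if W >= 3 else 1 no longer applies, and R = 10.
Since Q is not a descendant of the intervened variable, it is unaffected.
Q = 1 if W >= -1 else 6  [with W=1]  = 1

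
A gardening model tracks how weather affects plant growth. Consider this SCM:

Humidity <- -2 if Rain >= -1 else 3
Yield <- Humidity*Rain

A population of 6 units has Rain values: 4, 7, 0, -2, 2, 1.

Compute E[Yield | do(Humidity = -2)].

Every unit gets Humidity=-2 under the intervention. Yield values become -8, -14, 0, 4, -4, -2; E[Yield|do(Humidity=-2)] = -4.

-4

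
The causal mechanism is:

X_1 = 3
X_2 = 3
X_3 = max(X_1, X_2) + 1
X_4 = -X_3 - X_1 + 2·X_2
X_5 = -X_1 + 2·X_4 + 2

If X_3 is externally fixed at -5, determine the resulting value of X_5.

15

do(X_3=-5) replaces the equation X_3 = max(X_1, X_2) + 1 with the constant X_3 = -5.
X_4 = -X_3 - X_1 + 2·X_2  [with X_3=-5, X_1=3, X_2=3]  = 8
X_5 = -X_1 + 2·X_4 + 2  [with X_1=3, X_4=8]  = 15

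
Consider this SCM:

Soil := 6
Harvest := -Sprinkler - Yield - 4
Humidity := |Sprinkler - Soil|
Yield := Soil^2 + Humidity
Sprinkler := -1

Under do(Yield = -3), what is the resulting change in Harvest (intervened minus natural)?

Intervening sets Yield = -3 and removes its equation (Yield := Soil^2 + Humidity).
Harvest = -Sprinkler - Yield - 4  [with Sprinkler=-1, Yield=-3]  = 0
Without intervention: Humidity = |Sprinkler - Soil|  [with Sprinkler=-1, Soil=6]  = 7; Yield = Soil^2 + Humidity  [with Soil=6, Humidity=7]  = 43; Harvest = -Sprinkler - Yield - 4  [with Sprinkler=-1, Yield=43]  = -46.
Change = 0 − (-46) = 46.

46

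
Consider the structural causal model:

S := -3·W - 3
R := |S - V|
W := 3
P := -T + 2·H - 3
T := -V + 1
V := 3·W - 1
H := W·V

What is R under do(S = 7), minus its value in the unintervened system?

-19

The intervention breaks the incoming arrows to S: S := -3·W - 3 no longer applies, and S = 7.
V = 3·W - 1  [with W=3]  = 8
R = |S - V|  [with S=7, V=8]  = 1
Without intervention: V = 3·W - 1  [with W=3]  = 8; S = -3·W - 3  [with W=3]  = -12; R = |S - V|  [with S=-12, V=8]  = 20.
Change = 1 − 20 = -19.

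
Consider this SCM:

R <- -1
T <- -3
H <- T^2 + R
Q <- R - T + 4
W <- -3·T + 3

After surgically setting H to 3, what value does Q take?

6

The intervention breaks the incoming arrows to H: H <- T^2 + R no longer applies, and H = 3.
Q is not downstream of the intervention, so its value is determined by the original equations.
Q = R - T + 4  [with R=-1, T=-3]  = 6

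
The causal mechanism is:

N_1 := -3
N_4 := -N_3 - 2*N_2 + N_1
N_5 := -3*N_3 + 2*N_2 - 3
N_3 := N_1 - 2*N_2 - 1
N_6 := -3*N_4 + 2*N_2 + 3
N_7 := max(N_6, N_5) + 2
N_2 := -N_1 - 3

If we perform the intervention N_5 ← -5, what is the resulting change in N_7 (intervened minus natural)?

-9

Under do(N_5=-5), the mechanism N_5 := -3*N_3 + 2*N_2 - 3 is discarded; N_5 is fixed at -5.
N_2 = -N_1 - 3  [with N_1=-3]  = 0
N_3 = N_1 - 2*N_2 - 1  [with N_1=-3, N_2=0]  = -4
N_4 = -N_3 - 2*N_2 + N_1  [with N_3=-4, N_2=0, N_1=-3]  = 1
N_6 = -3*N_4 + 2*N_2 + 3  [with N_4=1, N_2=0]  = 0
N_7 = max(N_6, N_5) + 2  [with N_6=0, N_5=-5]  = 2
Without intervention: N_2 = -N_1 - 3  [with N_1=-3]  = 0; N_3 = N_1 - 2*N_2 - 1  [with N_1=-3, N_2=0]  = -4; N_4 = -N_3 - 2*N_2 + N_1  [with N_3=-4, N_2=0, N_1=-3]  = 1; N_5 = -3*N_3 + 2*N_2 - 3  [with N_3=-4, N_2=0]  = 9; N_6 = -3*N_4 + 2*N_2 + 3  [with N_4=1, N_2=0]  = 0; N_7 = max(N_6, N_5) + 2  [with N_6=0, N_5=9]  = 11.
Change = 2 − 11 = -9.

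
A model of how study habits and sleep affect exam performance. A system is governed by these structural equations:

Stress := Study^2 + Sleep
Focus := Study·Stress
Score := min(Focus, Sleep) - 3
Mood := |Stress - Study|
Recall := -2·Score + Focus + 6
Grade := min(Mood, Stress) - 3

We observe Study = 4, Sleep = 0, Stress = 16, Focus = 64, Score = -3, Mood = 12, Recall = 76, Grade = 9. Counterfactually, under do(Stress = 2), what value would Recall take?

20

The intervention breaks the incoming arrows to Stress: Stress := Study^2 + Sleep no longer applies, and Stress = 2.
Focus = Study·Stress  [with Study=4, Stress=2]  = 8
Score = min(Focus, Sleep) - 3  [with Focus=8, Sleep=0]  = -3
Recall = -2·Score + Focus + 6  [with Score=-3, Focus=8]  = 20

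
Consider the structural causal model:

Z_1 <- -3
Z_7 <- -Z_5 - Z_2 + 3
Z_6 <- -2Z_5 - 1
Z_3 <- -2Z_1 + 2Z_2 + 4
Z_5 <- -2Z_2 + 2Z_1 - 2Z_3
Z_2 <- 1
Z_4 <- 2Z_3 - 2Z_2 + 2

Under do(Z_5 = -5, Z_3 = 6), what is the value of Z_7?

The joint intervention fixes Z_5 = -5, Z_3 = 6, removing each variable's own equation.
Z_7 = -Z_5 - Z_2 + 3  [with Z_5=-5, Z_2=1]  = 7

7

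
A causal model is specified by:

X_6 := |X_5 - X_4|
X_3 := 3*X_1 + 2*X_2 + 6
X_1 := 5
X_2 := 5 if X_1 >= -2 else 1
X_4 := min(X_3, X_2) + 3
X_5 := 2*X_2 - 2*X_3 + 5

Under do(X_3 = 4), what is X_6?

0

The intervention breaks the incoming arrows to X_3: X_3 := 3*X_1 + 2*X_2 + 6 no longer applies, and X_3 = 4.
X_2 = 5 if X_1 >= -2 else 1  [with X_1=5]  = 5
X_4 = min(X_3, X_2) + 3  [with X_3=4, X_2=5]  = 7
X_5 = 2*X_2 - 2*X_3 + 5  [with X_2=5, X_3=4]  = 7
X_6 = |X_5 - X_4|  [with X_5=7, X_4=7]  = 0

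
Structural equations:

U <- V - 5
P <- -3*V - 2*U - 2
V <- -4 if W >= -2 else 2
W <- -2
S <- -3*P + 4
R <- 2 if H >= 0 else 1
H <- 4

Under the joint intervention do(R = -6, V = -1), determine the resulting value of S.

-35

Under do(R = -6, V = -1), each intervened variable's structural equation is replaced by its fixed value.
U = V - 5  [with V=-1]  = -6
P = -3*V - 2*U - 2  [with V=-1, U=-6]  = 13
S = -3*P + 4  [with P=13]  = -35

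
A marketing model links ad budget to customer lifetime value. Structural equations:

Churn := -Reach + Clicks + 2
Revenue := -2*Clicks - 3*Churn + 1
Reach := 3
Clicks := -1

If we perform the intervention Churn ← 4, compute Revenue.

-9

The intervention breaks the incoming arrows to Churn: Churn := -Reach + Clicks + 2 no longer applies, and Churn = 4.
Revenue = -2*Clicks - 3*Churn + 1  [with Clicks=-1, Churn=4]  = -9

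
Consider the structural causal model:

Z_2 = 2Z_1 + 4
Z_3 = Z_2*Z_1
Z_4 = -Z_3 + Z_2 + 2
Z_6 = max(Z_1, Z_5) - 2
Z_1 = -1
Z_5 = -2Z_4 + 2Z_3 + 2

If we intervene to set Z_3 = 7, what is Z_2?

Under do(Z_3=7), the mechanism Z_3 = Z_2*Z_1 is discarded; Z_3 is fixed at 7.
Since Z_2 is not a descendant of the intervened variable, it is unaffected.
Z_2 = 2Z_1 + 4  [with Z_1=-1]  = 2

2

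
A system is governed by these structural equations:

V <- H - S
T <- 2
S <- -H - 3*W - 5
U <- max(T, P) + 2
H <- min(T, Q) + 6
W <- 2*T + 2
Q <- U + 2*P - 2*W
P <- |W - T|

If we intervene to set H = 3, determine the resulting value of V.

Intervening sets H = 3 and removes its equation (H <- min(T, Q) + 6).
W = 2*T + 2  [with T=2]  = 6
S = -H - 3*W - 5  [with H=3, W=6]  = -26
V = H - S  [with H=3, S=-26]  = 29

29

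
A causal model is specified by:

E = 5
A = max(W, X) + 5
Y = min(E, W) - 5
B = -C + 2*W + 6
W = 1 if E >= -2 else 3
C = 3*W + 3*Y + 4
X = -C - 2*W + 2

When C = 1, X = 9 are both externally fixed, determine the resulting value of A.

14

Setting C = 1, X = 9 by intervention discards those variables' equations.
W = 1 if E >= -2 else 3  [with E=5]  = 1
A = max(W, X) + 5  [with W=1, X=9]  = 14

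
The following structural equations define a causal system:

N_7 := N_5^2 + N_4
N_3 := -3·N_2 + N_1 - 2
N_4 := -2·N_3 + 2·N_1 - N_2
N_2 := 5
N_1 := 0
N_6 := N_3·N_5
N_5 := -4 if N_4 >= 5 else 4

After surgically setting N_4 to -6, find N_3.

-17

Under do(N_4=-6), the mechanism N_4 := -2·N_3 + 2·N_1 - N_2 is discarded; N_4 is fixed at -6.
Since N_3 is not a descendant of the intervened variable, it is unaffected.
N_3 = -3·N_2 + N_1 - 2  [with N_2=5, N_1=0]  = -17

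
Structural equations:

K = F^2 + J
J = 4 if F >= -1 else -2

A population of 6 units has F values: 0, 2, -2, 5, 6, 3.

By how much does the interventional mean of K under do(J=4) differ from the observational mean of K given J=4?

The intervention sets J=4 in all 6 units regardless of F. Recomputing K per unit gives 4, 8, 8, 29, 40, 13; average 17.
E[K|J=4] averages over only the 5 units with J=4 (F = 0, 2, 5, 6, 3): K = 4, 8, 29, 40, 13, mean 18.8.
Difference = 17 − 18.8 = -1.8.

-1.8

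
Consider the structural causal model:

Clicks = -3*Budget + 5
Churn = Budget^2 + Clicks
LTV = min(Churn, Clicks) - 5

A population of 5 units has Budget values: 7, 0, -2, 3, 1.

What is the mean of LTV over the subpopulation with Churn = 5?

E[LTV|Churn=5] averages over only the 2 units with Churn=5 (Budget = 0, 3): LTV = 0, -9, mean -4.5.

-4.5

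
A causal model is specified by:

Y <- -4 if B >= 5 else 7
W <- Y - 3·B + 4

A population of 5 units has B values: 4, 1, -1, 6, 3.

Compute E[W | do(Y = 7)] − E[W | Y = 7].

The intervention sets Y=7 in all 5 units regardless of B. Recomputing W per unit gives -1, 8, 14, -7, 2; average 3.2.
Observing Y=7 restricts to units where Y's equation naturally yields 7: B ∈ {4, 1, -1, 3}. In that subpopulation W = -1, 8, 14, 2, mean 5.75.
Difference = 3.2 − 5.75 = -2.55.

-2.55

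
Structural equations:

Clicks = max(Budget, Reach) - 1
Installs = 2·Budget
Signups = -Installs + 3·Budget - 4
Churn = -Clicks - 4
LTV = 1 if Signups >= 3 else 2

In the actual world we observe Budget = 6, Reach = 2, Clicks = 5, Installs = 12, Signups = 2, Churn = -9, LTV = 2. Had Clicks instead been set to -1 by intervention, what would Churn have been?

-3

The intervention breaks the incoming arrows to Clicks: Clicks = max(Budget, Reach) - 1 no longer applies, and Clicks = -1.
Churn = -Clicks - 4  [with Clicks=-1]  = -3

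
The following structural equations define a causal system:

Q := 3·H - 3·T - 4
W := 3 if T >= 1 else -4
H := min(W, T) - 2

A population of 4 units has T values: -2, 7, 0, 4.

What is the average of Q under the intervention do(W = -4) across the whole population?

Under do(W=-4), W's equation is replaced by W=-4 for every unit. Per-unit Q: -16, -43, -22, -34. Mean = -28.75.

-28.75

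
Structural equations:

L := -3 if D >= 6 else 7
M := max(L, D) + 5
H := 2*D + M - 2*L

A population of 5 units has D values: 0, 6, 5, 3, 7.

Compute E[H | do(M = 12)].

14.4

Every unit gets M=12 under the intervention. H values become -2, 30, 8, 4, 32; E[H|do(M=12)] = 14.4.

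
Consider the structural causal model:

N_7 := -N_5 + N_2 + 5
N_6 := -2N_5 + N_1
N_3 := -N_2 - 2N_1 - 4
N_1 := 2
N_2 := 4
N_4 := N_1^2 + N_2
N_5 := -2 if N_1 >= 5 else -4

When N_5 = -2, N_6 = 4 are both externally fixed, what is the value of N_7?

11

Under do(N_5 = -2, N_6 = 4), each intervened variable's structural equation is replaced by its fixed value.
N_7 = -N_5 + N_2 + 5  [with N_5=-2, N_2=4]  = 11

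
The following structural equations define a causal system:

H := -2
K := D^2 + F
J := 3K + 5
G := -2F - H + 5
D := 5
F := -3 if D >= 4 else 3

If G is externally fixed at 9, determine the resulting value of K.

Intervening sets G = 9 and removes its equation (G := -2F - H + 5).
No directed path runs from G to K, so K keeps its natural value.
F = -3 if D >= 4 else 3  [with D=5]  = -3
K = D^2 + F  [with D=5, F=-3]  = 22

22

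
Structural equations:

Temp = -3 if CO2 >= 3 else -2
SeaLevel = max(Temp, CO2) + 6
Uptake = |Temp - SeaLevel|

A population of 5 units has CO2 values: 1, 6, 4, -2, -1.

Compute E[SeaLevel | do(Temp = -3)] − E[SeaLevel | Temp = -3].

Every unit gets Temp=-3 under the intervention. SeaLevel values become 7, 12, 10, 4, 5; E[SeaLevel|do(Temp=-3)] = 7.6.
Conditioning on Temp=-3 selects the 2 unit(s) with CO2 ∈ {6, 4}. Their SeaLevel values: 12, 10. Mean = 11.
Difference = 7.6 − 11 = -3.4.

-3.4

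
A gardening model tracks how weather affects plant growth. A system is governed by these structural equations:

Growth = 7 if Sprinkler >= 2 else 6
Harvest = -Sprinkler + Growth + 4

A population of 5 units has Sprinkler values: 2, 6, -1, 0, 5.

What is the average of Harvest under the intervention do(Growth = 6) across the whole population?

7.6

Under do(Growth=6), Growth's equation is replaced by Growth=6 for every unit. Per-unit Harvest: 8, 4, 11, 10, 5. Mean = 7.6.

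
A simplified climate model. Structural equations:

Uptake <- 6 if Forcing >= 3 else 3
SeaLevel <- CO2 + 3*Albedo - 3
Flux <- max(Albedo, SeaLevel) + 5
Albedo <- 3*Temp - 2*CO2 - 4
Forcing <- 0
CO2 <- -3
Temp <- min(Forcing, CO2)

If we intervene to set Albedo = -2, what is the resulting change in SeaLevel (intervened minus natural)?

Intervening sets Albedo = -2 and removes its equation (Albedo <- 3*Temp - 2*CO2 - 4).
SeaLevel = CO2 + 3*Albedo - 3  [with CO2=-3, Albedo=-2]  = -12
Without intervention: Temp = min(Forcing, CO2)  [with Forcing=0, CO2=-3]  = -3; Albedo = 3*Temp - 2*CO2 - 4  [with Temp=-3, CO2=-3]  = -7; SeaLevel = CO2 + 3*Albedo - 3  [with CO2=-3, Albedo=-7]  = -27.
Change = -12 − (-27) = 15.

15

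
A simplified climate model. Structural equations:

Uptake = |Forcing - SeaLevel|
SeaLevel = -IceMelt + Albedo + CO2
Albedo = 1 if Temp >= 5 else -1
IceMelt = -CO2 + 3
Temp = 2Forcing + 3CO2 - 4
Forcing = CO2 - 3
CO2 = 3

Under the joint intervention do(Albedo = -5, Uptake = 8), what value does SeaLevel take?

Under do(Albedo = -5, Uptake = 8), each intervened variable's structural equation is replaced by its fixed value.
IceMelt = -CO2 + 3  [with CO2=3]  = 0
SeaLevel = -IceMelt + Albedo + CO2  [with IceMelt=0, Albedo=-5, CO2=3]  = -2

-2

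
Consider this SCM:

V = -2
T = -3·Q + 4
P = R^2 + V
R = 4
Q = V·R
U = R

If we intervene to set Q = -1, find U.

4

The intervention breaks the incoming arrows to Q: Q = V·R no longer applies, and Q = -1.
No directed path runs from Q to U, so U keeps its natural value.
U = R  [with R=4]  = 4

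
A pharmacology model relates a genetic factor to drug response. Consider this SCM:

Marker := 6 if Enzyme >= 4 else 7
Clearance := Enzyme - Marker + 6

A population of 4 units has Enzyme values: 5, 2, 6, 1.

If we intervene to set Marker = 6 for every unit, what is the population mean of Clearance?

3.5

do(Marker=6) breaks Marker's dependence on Enzyme. With Marker=6 fixed, Clearance across the units is 5, 2, 6, 1, mean 3.5.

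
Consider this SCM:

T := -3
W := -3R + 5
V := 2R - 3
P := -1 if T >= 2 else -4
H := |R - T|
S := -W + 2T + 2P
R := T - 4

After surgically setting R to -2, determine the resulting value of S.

-25

The intervention breaks the incoming arrows to R: R := T - 4 no longer applies, and R = -2.
P = -1 if T >= 2 else -4  [with T=-3]  = -4
W = -3R + 5  [with R=-2]  = 11
S = -W + 2T + 2P  [with W=11, T=-3, P=-4]  = -25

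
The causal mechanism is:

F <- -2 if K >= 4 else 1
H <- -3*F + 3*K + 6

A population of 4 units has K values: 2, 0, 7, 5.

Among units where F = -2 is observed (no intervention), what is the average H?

30

E[H|F=-2] averages over only the 2 units with F=-2 (K = 7, 5): H = 33, 27, mean 30.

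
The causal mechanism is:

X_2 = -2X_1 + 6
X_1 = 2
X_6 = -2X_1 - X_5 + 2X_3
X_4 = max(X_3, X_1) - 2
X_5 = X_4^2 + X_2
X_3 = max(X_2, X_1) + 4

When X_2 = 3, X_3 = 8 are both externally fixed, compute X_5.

Under do(X_2 = 3, X_3 = 8), each intervened variable's structural equation is replaced by its fixed value.
X_4 = max(X_3, X_1) - 2  [with X_3=8, X_1=2]  = 6
X_5 = X_4^2 + X_2  [with X_4=6, X_2=3]  = 39

39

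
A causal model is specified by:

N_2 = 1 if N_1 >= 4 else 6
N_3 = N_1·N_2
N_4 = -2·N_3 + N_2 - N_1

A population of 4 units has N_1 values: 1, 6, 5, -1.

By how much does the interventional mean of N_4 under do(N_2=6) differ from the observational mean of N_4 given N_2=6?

Every unit gets N_2=6 under the intervention. N_4 values become -7, -72, -59, 19; E[N_4|do(N_2=6)] = -29.75.
Observing N_2=6 restricts to units where N_2's equation naturally yields 6: N_1 ∈ {1, -1}. In that subpopulation N_4 = -7, 19, mean 6.
Difference = -29.75 − 6 = -35.75.

-35.75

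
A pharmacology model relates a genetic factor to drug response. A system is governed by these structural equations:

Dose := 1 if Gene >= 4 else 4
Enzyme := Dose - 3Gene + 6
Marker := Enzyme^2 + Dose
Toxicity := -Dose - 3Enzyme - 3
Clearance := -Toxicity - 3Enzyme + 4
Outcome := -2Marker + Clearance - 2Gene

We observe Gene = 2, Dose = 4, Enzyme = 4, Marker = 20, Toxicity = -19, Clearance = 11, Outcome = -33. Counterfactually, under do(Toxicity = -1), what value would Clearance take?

The intervention breaks the incoming arrows to Toxicity: Toxicity := -Dose - 3Enzyme - 3 no longer applies, and Toxicity = -1.
Dose = 1 if Gene >= 4 else 4  [with Gene=2]  = 4
Enzyme = Dose - 3Gene + 6  [with Dose=4, Gene=2]  = 4
Clearance = -Toxicity - 3Enzyme + 4  [with Toxicity=-1, Enzyme=4]  = -7

-7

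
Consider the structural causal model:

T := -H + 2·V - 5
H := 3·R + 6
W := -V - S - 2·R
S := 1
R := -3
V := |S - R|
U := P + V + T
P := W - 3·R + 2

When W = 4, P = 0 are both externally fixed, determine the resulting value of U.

Under do(W = 4, P = 0), each intervened variable's structural equation is replaced by its fixed value.
V = |S - R|  [with S=1, R=-3]  = 4
H = 3·R + 6  [with R=-3]  = -3
T = -H + 2·V - 5  [with H=-3, V=4]  = 6
U = P + V + T  [with P=0, V=4, T=6]  = 10

10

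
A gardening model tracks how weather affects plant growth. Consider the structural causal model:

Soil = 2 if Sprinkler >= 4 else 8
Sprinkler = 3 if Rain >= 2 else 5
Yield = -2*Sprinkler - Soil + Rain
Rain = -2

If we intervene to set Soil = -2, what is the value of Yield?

The intervention breaks the incoming arrows to Soil: Soil = 2 if Sprinkler >= 4 else 8 no longer applies, and Soil = -2.
Sprinkler = 3 if Rain >= 2 else 5  [with Rain=-2]  = 5
Yield = -2*Sprinkler - Soil + Rain  [with Sprinkler=5, Soil=-2, Rain=-2]  = -10

-10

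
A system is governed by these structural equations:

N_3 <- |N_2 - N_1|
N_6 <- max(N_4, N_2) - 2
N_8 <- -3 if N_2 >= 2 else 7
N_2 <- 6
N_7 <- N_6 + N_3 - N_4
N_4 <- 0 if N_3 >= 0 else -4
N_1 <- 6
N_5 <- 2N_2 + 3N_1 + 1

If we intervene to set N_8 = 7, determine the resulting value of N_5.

do(N_8=7) replaces the equation N_8 <- -3 if N_2 >= 2 else 7 with the constant N_8 = 7.
N_5 is not downstream of the intervention, so its value is determined by the original equations.
N_5 = 2N_2 + 3N_1 + 1  [with N_2=6, N_1=6]  = 31

31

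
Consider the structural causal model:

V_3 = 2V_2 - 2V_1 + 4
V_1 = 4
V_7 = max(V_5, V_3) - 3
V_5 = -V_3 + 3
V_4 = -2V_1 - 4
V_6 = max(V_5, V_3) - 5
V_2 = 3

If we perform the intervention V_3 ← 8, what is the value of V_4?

The intervention breaks the incoming arrows to V_3: V_3 = 2V_2 - 2V_1 + 4 no longer applies, and V_3 = 8.
V_4 is not downstream of the intervention, so its value is determined by the original equations.
V_4 = -2V_1 - 4  [with V_1=4]  = -12

-12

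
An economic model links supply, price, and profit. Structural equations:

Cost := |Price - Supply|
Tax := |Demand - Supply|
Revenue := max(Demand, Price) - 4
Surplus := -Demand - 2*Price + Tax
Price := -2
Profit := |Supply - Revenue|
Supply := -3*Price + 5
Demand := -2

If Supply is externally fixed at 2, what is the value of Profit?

8

The intervention breaks the incoming arrows to Supply: Supply := -3*Price + 5 no longer applies, and Supply = 2.
Revenue = max(Demand, Price) - 4  [with Demand=-2, Price=-2]  = -6
Profit = |Supply - Revenue|  [with Supply=2, Revenue=-6]  = 8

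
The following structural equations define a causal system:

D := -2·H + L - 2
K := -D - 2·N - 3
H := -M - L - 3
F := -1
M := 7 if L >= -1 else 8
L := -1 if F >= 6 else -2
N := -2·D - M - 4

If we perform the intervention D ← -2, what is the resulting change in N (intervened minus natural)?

The intervention breaks the incoming arrows to D: D := -2·H + L - 2 no longer applies, and D = -2.
L = -1 if F >= 6 else -2  [with F=-1]  = -2
M = 7 if L >= -1 else 8  [with L=-2]  = 8
N = -2·D - M - 4  [with D=-2, M=8]  = -8
Without intervention: L = -1 if F >= 6 else -2  [with F=-1]  = -2; M = 7 if L >= -1 else 8  [with L=-2]  = 8; H = -M - L - 3  [with M=8, L=-2]  = -9; D = -2·H + L - 2  [with H=-9, L=-2]  = 14; N = -2·D - M - 4  [with D=14, M=8]  = -40.
Change = -8 − (-40) = 32.

32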